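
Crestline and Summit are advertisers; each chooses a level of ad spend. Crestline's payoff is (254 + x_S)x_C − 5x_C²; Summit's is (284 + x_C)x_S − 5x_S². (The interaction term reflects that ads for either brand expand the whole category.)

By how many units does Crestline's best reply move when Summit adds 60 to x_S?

Expanding Crestline's payoff: 254x_C + x_Sx_C − 5x_C².
∂π/∂x_C = 254 + x_S − 10x_C = 0, so x_C = 25.4 + 0.1x_S.
The reaction-function slope is 0.1, so a 60-unit rise in x_S moves x_C by 0.1 × 60 = 6. Crestline's best response rises — the actions are strategic complements.

6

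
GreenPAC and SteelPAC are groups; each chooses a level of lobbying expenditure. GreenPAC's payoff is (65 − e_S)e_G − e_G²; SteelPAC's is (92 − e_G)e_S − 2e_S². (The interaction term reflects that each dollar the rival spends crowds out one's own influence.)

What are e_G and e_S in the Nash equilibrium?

Expanding GreenPAC's payoff: 65e_G − e_Se_G − e_G².
∂π/∂e_G = 65 − e_S − 2e_G = 0, so e_G = 32.5 − 0.5e_S.
Likewise for SteelPAC: e_S = 23 − 0.25e_G.
Substituting the second reaction function into the first: e_G = 32.5 − 0.5(23 − 0.25e_G), which gives 0.875e_G = 21 ⇒ e_G = 24.
Then e_S = 23 − 0.25·24 = 17.

24, 17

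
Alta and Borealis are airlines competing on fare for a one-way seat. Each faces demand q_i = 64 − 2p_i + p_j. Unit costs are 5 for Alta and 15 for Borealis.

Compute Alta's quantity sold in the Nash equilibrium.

Alta's profit: π = (p_{Alta} − 5)(64 − 2p_{Alta} + p_{Borealis}).
∂π/∂p_{Alta} = 74 − 4p_{Alta} + p_{Borealis} = 0 ⇒ p_{Alta} = 18.5 + 0.25p_{Borealis}.
Similarly p_{Borealis} = 23.5 + 0.25p_{Alta}.
Solving the two reaction functions simultaneously: (1 − (0.25)(0.25))p_{Alta} = 18.5 + 0.25·23.5, so 0.9375p_{Alta} = 24.375 and p_{Alta} = 26.
Then p_{Borealis} = 23.5 + 0.25·26 = 30.
q_{Alta} = 64 − 2·26 + 30 = 42.

42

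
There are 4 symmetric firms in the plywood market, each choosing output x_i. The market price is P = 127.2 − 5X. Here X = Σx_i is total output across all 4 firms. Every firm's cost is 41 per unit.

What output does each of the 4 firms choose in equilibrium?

3.448

A representative firm's profit is π_i = x_i(127.2 − 5X) − 41x_i, with X = x_i + Σ_{j≠i} x_j.
First-order condition: 86.2 − 10x_i − 5Σ_{j≠i} x_j = 0.
Imposing symmetry (x_j = x for all j) turns Σ_{j≠i} x_j into 3x, so 86.2 = 25x and x = 3.448.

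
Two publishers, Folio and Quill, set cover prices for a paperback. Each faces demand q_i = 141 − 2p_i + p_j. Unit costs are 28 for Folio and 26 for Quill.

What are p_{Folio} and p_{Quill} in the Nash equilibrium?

Folio's profit: π = (p_{Folio} − 28)(141 − 2p_{Folio} + p_{Quill}).
∂π/∂p_{Folio} = 197 − 4p_{Folio} + p_{Quill} = 0 ⇒ p_{Folio} = 49.25 + 0.25p_{Quill}.
Similarly p_{Quill} = 48.25 + 0.25p_{Folio}.
Solving the two reaction functions simultaneously: (1 − (0.25)(0.25))p_{Folio} = 49.25 + 0.25·48.25, so 0.9375p_{Folio} = 61.3125 and p_{Folio} = 65.4.
Then p_{Quill} = 48.25 + 0.25·65.4 = 64.6.

65.4, 64.6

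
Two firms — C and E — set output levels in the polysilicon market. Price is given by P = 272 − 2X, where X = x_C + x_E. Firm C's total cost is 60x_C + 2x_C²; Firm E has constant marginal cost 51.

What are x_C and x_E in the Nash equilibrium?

Firm C's profit: π = x_C(272 − 2(x_C + x_E)) − 60x_C − 2x_C².
∂π/∂x_C = 212 − 8x_C − 2x_E = 0, so x_C = 26.5 − 0.25x_E.
For E: ∂π/∂x_E = 221 − 4x_E − 2x_C = 0 ⇒ x_E = 55.25 − 0.5x_C.
Plugging x_E into C's best response: x_C = 26.5 − 0.25(55.25 − 0.5x_C) ⇒ 0.875x_C = 12.6875, so x_C = 14.5.
Then x_E = 55.25 − 0.5·14.5 = 48.

14.5, 48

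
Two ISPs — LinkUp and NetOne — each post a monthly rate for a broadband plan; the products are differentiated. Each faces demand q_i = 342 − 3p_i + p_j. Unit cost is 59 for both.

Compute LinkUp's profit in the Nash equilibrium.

6021.12

LinkUp's profit: π = (p_{LinkUp} − 59)(342 − 3p_{LinkUp} + p_{NetOne}).
∂π/∂p_{LinkUp} = 519 − 6p_{LinkUp} + p_{NetOne} = 0 ⇒ p_{LinkUp} = 86.5 + (1/6)p_{NetOne}.
The game is symmetric, so in equilibrium p_{NetOne} = p_{LinkUp}: the reaction function gives (5/6)p_{LinkUp} = 86.5, hence p_{LinkUp} = 103.8.
q_{LinkUp} = 342 − 3·103.8 + 103.8 = 134.4.
Profit = (103.8 − 59)·134.4 = 6021.12.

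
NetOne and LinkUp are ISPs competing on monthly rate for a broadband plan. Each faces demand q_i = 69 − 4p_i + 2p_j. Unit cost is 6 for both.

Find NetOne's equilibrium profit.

361

NetOne's profit: π = (p_{NetOne} − 6)(69 − 4p_{NetOne} + 2p_{LinkUp}).
∂π/∂p_{NetOne} = 93 − 8p_{NetOne} + 2p_{LinkUp} = 0 ⇒ p_{NetOne} = 11.625 + 0.25p_{LinkUp}.
Setting p_{NetOne} = p_{LinkUp} in the reaction function: p_{NetOne} = 11.625 + 0.25p_{NetOne}, so p_{NetOne} = 11.625 / 0.75 = 15.5.
q_{NetOne} = 69 − 4·15.5 + 2·15.5 = 38.
Profit = (15.5 − 6)·38 = 361.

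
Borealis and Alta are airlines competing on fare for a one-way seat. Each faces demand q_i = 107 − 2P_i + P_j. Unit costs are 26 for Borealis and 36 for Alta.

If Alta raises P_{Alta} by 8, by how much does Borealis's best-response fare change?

2

Borealis's profit: π = (P_{Borealis} − 26)(107 − 2P_{Borealis} + P_{Alta}).
∂π/∂P_{Borealis} = 159 − 4P_{Borealis} + P_{Alta} = 0 ⇒ P_{Borealis} = 39.75 + 0.25P_{Alta}.
The reaction-function slope is 0.25, so an 8-unit rise in P_{Alta} moves P_{Borealis} by 0.25 × 8 = 2. Borealis's best response rises — the actions are strategic complements.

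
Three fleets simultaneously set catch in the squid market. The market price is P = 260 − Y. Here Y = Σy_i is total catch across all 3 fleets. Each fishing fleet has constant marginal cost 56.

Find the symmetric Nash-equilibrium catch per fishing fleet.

A representative fishing fleet's profit is π_i = y_i(260 − Y) − 56y_i, with Y = y_i + Σ_{j≠i} y_j.
First-order condition: 204 − 2y_i − Σ_{j≠i} y_j = 0.
In a symmetric equilibrium every fishing fleet chooses the same y, so Σ_{j≠i} y_j = 2y. The condition becomes 204 − 4y = 0, giving y = 204/4 = 51.

51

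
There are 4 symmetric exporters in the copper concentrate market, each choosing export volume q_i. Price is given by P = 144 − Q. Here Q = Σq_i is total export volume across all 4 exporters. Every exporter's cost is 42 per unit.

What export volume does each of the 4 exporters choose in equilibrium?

20.4

A representative exporter's profit is π_i = q_i(144 − Q) − 42q_i, with Q = q_i + Σ_{j≠i} q_j.
First-order condition: 102 − 2q_i − Σ_{j≠i} q_j = 0.
With identical exporters, set every q_j = q: then 102 − 2q − 3q = 0, i.e. q = 102/5 = 20.4.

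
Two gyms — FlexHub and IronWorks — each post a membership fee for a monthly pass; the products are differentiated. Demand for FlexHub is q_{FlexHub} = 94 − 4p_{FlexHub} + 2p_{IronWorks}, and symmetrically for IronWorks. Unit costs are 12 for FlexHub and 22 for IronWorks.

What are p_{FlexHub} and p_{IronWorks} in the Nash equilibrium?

25, 29

FlexHub's profit: π = (p_{FlexHub} − 12)(94 − 4p_{FlexHub} + 2p_{IronWorks}).
∂π/∂p_{FlexHub} = 142 − 8p_{FlexHub} + 2p_{IronWorks} = 0 ⇒ p_{FlexHub} = 17.75 + 0.25p_{IronWorks}.
Similarly p_{IronWorks} = 22.75 + 0.25p_{FlexHub}.
Substituting the second reaction function into the first: p_{FlexHub} = 17.75 + 0.25(22.75 + 0.25p_{FlexHub}), which gives 0.9375p_{FlexHub} = 23.4375 ⇒ p_{FlexHub} = 25.
Then p_{IronWorks} = 22.75 + 0.25·25 = 29.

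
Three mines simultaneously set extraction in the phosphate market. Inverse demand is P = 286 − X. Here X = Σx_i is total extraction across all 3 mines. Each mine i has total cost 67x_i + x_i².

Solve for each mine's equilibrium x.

36.5

A representative mine's profit is π_i = x_i(286 − X) − 67x_i − x_i², with X = x_i + Σ_{j≠i} x_j.
First-order condition: 219 − 4x_i − Σ_{j≠i} x_j = 0.
Imposing symmetry (x_j = x for all j) turns Σ_{j≠i} x_j into 2x, so 219 = 6x and x = 36.5.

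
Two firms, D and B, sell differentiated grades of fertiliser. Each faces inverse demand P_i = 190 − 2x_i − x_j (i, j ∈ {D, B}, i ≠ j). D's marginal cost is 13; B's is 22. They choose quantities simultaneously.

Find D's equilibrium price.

85

Firm D's profit: π = x_D(190 − 2x_D − x_B) − 13x_D.
∂π/∂x_D = 177 − 4x_D − x_B = 0 ⇒ x_D = 44.25 − 0.25x_B.
Similarly x_B = 42 − 0.25x_D.
Solving the two reaction functions simultaneously: (1 − (−0.25)(−0.25))x_D = 44.25 − 0.25·42, so 0.9375x_D = 33.75 and x_D = 36.
Then x_B = 42 − 0.25·36 = 33.
P_D = 190 − 2·36 − 33 = 85.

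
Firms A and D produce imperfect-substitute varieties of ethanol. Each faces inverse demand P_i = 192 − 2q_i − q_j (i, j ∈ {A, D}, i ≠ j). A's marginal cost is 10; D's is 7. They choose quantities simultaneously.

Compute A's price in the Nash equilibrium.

Firm A's profit: π = q_A(192 − 2q_A − q_D) − 10q_A.
∂π/∂q_A = 182 − 4q_A − q_D = 0 ⇒ q_A = 45.5 − 0.25q_D.
Similarly q_D = 46.25 − 0.25q_A.
Substituting the second reaction function into the first: q_A = 45.5 − 0.25(46.25 − 0.25q_A), which gives 0.9375q_A = 33.9375 ⇒ q_A = 36.2.
Then q_D = 46.25 − 0.25·36.2 = 37.2.
P_A = 192 − 2·36.2 − 37.2 = 82.4.

82.4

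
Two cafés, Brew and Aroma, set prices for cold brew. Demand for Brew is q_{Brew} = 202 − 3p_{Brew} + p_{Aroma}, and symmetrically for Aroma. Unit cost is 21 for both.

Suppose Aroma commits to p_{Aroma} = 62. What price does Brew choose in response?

54.5

Brew's profit: π = (p_{Brew} − 21)(202 − 3p_{Brew} + p_{Aroma}).
∂π/∂p_{Brew} = 265 − 6p_{Brew} + p_{Aroma} = 0 ⇒ p_{Brew} = 265/6 + (1/6)p_{Aroma}.
At p_{Aroma} = 62: p_{Brew} = 265/6 + (1/6)·62 = 54.5.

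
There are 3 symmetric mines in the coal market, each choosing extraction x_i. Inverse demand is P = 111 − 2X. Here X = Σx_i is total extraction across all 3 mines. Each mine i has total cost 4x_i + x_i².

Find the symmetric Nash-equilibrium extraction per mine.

10.7

A representative mine's profit is π_i = x_i(111 − 2X) − 4x_i − x_i², with X = x_i + Σ_{j≠i} x_j.
First-order condition: 107 − 6x_i − 2Σ_{j≠i} x_j = 0.
Imposing symmetry (x_j = x for all j) turns Σ_{j≠i} x_j into 2x, so 107 = 10x and x = 10.7.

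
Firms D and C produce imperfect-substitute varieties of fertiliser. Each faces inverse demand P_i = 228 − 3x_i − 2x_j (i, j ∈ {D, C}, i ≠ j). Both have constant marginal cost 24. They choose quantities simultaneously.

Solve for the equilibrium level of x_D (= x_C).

Firm D's profit: π = x_D(228 − 3x_D − 2x_C) − 24x_D.
∂π/∂x_D = 204 − 6x_D − 2x_C = 0 ⇒ x_D = 34 − (1/3)x_C.
Setting x_D = x_C in the reaction function: x_D = 34 − (1/3)x_D, so x_D = 34 / (4/3) = 25.5.

25.5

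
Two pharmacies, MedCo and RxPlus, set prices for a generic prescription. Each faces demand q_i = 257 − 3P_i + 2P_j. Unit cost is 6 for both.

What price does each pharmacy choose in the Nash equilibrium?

68.75

MedCo's profit: π = (P_{MedCo} − 6)(257 − 3P_{MedCo} + 2P_{RxPlus}).
∂π/∂P_{MedCo} = 275 − 6P_{MedCo} + 2P_{RxPlus} = 0 ⇒ P_{MedCo} = 275/6 + (1/3)P_{RxPlus}.
The game is symmetric, so in equilibrium P_{RxPlus} = P_{MedCo}: the reaction function gives (2/3)P_{MedCo} = 275/6, hence P_{MedCo} = 68.75.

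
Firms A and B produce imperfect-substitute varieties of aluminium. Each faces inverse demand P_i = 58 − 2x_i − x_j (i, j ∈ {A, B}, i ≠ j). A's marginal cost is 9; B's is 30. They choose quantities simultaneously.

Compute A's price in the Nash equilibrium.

31.4

Firm A's profit: π = x_A(58 − 2x_A − x_B) − 9x_A.
∂π/∂x_A = 49 − 4x_A − x_B = 0 ⇒ x_A = 12.25 − 0.25x_B.
Similarly x_B = 7 − 0.25x_A.
Substituting the second reaction function into the first: x_A = 12.25 − 0.25(7 − 0.25x_A), which gives 0.9375x_A = 10.5 ⇒ x_A = 11.2.
Then x_B = 7 − 0.25·11.2 = 4.2.
P_A = 58 − 2·11.2 − 4.2 = 31.4.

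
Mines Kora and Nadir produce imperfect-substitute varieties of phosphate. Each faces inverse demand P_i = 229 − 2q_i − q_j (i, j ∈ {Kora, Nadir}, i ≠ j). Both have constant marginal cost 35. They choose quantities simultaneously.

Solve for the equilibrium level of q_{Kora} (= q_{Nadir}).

Mine Kora's profit: π = q_{Kora}(229 − 2q_{Kora} − q_{Nadir}) − 35q_{Kora}.
∂π/∂q_{Kora} = 194 − 4q_{Kora} − q_{Nadir} = 0 ⇒ q_{Kora} = 48.5 − 0.25q_{Nadir}.
The game is symmetric, so in equilibrium q_{Nadir} = q_{Kora}: the reaction function gives 1.25q_{Kora} = 48.5, hence q_{Kora} = 38.8.

38.8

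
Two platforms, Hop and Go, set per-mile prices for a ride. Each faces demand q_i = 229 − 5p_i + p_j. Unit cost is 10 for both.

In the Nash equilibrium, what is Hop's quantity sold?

Hop's profit: π = (p_{Hop} − 10)(229 − 5p_{Hop} + p_{Go}).
∂π/∂p_{Hop} = 279 − 10p_{Hop} + p_{Go} = 0 ⇒ p_{Hop} = 27.9 + 0.1p_{Go}.
Setting p_{Hop} = p_{Go} in the reaction function: p_{Hop} = 27.9 + 0.1p_{Hop}, so p_{Hop} = 27.9 / 0.9 = 31.
q_{Hop} = 229 − 5·31 + 31 = 105.

105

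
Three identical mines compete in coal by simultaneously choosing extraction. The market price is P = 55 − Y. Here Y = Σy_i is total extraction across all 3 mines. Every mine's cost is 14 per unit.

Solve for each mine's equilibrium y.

10.25

A representative mine's profit is π_i = y_i(55 − Y) − 14y_i, with Y = y_i + Σ_{j≠i} y_j.
First-order condition: 41 − 2y_i − Σ_{j≠i} y_j = 0.
Imposing symmetry (y_j = y for all j) turns Σ_{j≠i} y_j into 2y, so 41 = 4y and y = 10.25.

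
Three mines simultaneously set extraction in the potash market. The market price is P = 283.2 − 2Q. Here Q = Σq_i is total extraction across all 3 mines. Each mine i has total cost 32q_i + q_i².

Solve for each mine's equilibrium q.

25.12

A representative mine's profit is π_i = q_i(283.2 − 2Q) − 32q_i − q_i², with Q = q_i + Σ_{j≠i} q_j.
First-order condition: 251.2 − 6q_i − 2Σ_{j≠i} q_j = 0.
With identical mines, set every q_j = q: then 251.2 − 6q − 4q = 0, i.e. q = 251.2/10 = 25.12.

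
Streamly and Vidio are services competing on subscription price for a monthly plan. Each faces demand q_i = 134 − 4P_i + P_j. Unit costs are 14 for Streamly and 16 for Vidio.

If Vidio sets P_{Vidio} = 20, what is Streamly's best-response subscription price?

Streamly's profit: π = (P_{Streamly} − 14)(134 − 4P_{Streamly} + P_{Vidio}).
∂π/∂P_{Streamly} = 190 − 8P_{Streamly} + P_{Vidio} = 0 ⇒ P_{Streamly} = 23.75 + 0.125P_{Vidio}.
At P_{Vidio} = 20: P_{Streamly} = 23.75 + 0.125·20 = 26.25.

26.25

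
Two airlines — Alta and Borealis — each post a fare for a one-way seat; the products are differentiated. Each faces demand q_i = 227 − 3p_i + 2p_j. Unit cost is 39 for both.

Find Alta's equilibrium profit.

Alta's profit: π = (p_{Alta} − 39)(227 − 3p_{Alta} + 2p_{Borealis}).
∂π/∂p_{Alta} = 344 − 6p_{Alta} + 2p_{Borealis} = 0 ⇒ p_{Alta} = 172/3 + (1/3)p_{Borealis}.
The game is symmetric, so in equilibrium p_{Borealis} = p_{Alta}: the reaction function gives (2/3)p_{Alta} = 172/3, hence p_{Alta} = 86.
q_{Alta} = 227 − 3·86 + 2·86 = 141.
Profit = (86 − 39)·141 = 6627.

6627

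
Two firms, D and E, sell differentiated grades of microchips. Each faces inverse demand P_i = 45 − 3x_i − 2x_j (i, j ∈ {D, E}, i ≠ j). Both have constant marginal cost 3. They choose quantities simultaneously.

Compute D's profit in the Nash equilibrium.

82.6875

Firm D's profit: π = x_D(45 − 3x_D − 2x_E) − 3x_D.
∂π/∂x_D = 42 − 6x_D − 2x_E = 0 ⇒ x_D = 7 − (1/3)x_E.
The game is symmetric, so in equilibrium x_E = x_D: the reaction function gives (4/3)x_D = 7, hence x_D = 5.25.
P_D = 45 − 3·5.25 − 2·5.25 = 18.75.
Profit = (18.75 − 3)·5.25 = 82.6875.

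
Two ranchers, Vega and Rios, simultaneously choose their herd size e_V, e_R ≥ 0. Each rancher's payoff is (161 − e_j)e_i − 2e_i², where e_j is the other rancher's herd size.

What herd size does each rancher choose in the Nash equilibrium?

32.2

Vega's payoff is (161 − e_R)e_V − 2e_V².
∂π/∂e_V = 161 − e_R − 4e_V = 0, so e_V = 40.25 − 0.25e_R.
By symmetry e_R = e_V; substituting into the reaction function, 1.25e_V = 40.25 and e_V = 32.2.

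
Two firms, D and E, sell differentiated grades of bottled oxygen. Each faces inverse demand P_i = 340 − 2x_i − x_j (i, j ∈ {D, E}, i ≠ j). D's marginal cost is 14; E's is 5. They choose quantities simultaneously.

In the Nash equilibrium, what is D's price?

Firm D's profit: π = x_D(340 − 2x_D − x_E) − 14x_D.
∂π/∂x_D = 326 − 4x_D − x_E = 0 ⇒ x_D = 81.5 − 0.25x_E.
Similarly x_E = 83.75 − 0.25x_D.
Plugging x_E into D's best response: x_D = 81.5 − 0.25(83.75 − 0.25x_D) ⇒ 0.9375x_D = 60.5625, so x_D = 64.6.
Then x_E = 83.75 − 0.25·64.6 = 67.6.
P_D = 340 − 2·64.6 − 67.6 = 143.2.

143.2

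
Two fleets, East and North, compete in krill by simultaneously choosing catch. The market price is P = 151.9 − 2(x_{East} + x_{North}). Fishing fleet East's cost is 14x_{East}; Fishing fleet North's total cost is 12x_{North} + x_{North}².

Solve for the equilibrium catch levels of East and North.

27.38, 14.19

Fishing fleet East's profit: π = x_{East}(151.9 − 2(x_{East} + x_{North})) − 14x_{East}.
∂π/∂x_{East} = 137.9 − 4x_{East} − 2x_{North} = 0, so x_{East} = 34.475 − 0.5x_{North}.
For North: ∂π/∂x_{North} = 139.9 − 6x_{North} − 2x_{East} = 0 ⇒ x_{North} = 1399/60 − (1/3)x_{East}.
Solving the two reaction functions simultaneously: (1 − (−0.5)(−1/3))x_{East} = 34.475 − 0.5·(1399/60), so (5/6)x_{East} = 1369/60 and x_{East} = 27.38.
Then x_{North} = 1399/60 − (1/3)·27.38 = 14.19.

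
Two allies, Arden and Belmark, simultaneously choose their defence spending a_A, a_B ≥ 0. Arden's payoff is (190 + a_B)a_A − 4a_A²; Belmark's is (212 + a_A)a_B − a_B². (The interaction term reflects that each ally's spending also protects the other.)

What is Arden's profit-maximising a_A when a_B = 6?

24.5

Expanding Arden's payoff: 190a_A + a_Ba_A − 4a_A².
∂π/∂a_A = 190 + a_B − 8a_A = 0, so a_A = 23.75 + 0.125a_B.
At a_B = 6: a_A = 23.75 + 0.125·6 = 24.5.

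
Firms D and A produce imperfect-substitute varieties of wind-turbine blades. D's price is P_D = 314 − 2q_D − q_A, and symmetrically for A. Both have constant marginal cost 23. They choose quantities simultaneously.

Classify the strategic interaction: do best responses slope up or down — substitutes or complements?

Firm D's profit: π = q_D(314 − 2q_D − q_A) − 23q_D.
∂π/∂q_D = 291 − 4q_D − q_A = 0 ⇒ q_D = 72.75 − 0.25q_A.
The best-response slope dq_D/dq_A = −0.25 < 0: the reaction function is downward-sloping, so the choices are strategic substitutes.

strategic substitutes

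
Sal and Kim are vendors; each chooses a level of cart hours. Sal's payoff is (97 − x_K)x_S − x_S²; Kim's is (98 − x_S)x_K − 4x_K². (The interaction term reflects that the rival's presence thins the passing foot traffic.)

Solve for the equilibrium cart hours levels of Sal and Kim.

45.2, 6.6

Expanding Sal's payoff: 97x_S − x_Kx_S − x_S².
∂π/∂x_S = 97 − x_K − 2x_S = 0, so x_S = 48.5 − 0.5x_K.
Likewise for Kim: x_K = 12.25 − 0.125x_S.
Substituting the second reaction function into the first: x_S = 48.5 − 0.5(12.25 − 0.125x_S), which gives 0.9375x_S = 42.375 ⇒ x_S = 45.2.
Then x_K = 12.25 − 0.125·45.2 = 6.6.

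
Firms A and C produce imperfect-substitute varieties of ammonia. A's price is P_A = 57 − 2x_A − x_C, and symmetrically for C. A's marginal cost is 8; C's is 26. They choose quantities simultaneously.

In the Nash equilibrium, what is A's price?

30

Firm A's profit: π = x_A(57 − 2x_A − x_C) − 8x_A.
∂π/∂x_A = 49 − 4x_A − x_C = 0 ⇒ x_A = 12.25 − 0.25x_C.
Similarly x_C = 7.75 − 0.25x_A.
Plugging x_C into A's best response: x_A = 12.25 − 0.25(7.75 − 0.25x_A) ⇒ 0.9375x_A = 10.3125, so x_A = 11.
Then x_C = 7.75 − 0.25·11 = 5.
P_A = 57 − 2·11 − 5 = 30.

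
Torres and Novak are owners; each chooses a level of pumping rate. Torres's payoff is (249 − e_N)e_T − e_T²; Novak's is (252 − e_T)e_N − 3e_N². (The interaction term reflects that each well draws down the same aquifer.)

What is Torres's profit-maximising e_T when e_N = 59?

Expanding Torres's payoff: 249e_T − e_Ne_T − e_T².
∂π/∂e_T = 249 − e_N − 2e_T = 0, so e_T = 124.5 − 0.5e_N.
At e_N = 59: e_T = 124.5 − 0.5·59 = 95.

95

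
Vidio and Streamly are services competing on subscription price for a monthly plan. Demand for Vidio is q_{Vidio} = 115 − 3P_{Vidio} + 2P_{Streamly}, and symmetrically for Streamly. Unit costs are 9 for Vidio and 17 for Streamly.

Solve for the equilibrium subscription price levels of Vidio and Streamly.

Vidio's profit: π = (P_{Vidio} − 9)(115 − 3P_{Vidio} + 2P_{Streamly}).
∂π/∂P_{Vidio} = 142 − 6P_{Vidio} + 2P_{Streamly} = 0 ⇒ P_{Vidio} = 71/3 + (1/3)P_{Streamly}.
Similarly P_{Streamly} = 83/3 + (1/3)P_{Vidio}.
Plugging P_{Streamly} into Vidio's best response: P_{Vidio} = 71/3 + (1/3)(83/3 + (1/3)P_{Vidio}) ⇒ (8/9)P_{Vidio} = 296/9, so P_{Vidio} = 37.
Then P_{Streamly} = 83/3 + (1/3)·37 = 40.

37, 40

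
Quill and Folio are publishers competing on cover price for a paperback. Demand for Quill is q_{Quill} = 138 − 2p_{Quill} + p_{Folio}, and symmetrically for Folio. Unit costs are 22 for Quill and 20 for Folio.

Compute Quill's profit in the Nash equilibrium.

Quill's profit: π = (p_{Quill} − 22)(138 − 2p_{Quill} + p_{Folio}).
∂π/∂p_{Quill} = 182 − 4p_{Quill} + p_{Folio} = 0 ⇒ p_{Quill} = 45.5 + 0.25p_{Folio}.
Similarly p_{Folio} = 44.5 + 0.25p_{Quill}.
Plugging p_{Folio} into Quill's best response: p_{Quill} = 45.5 + 0.25(44.5 + 0.25p_{Quill}) ⇒ 0.9375p_{Quill} = 56.625, so p_{Quill} = 60.4.
Then p_{Folio} = 44.5 + 0.25·60.4 = 59.6.
q_{Quill} = 138 − 2·60.4 + 59.6 = 76.8.
Profit = (60.4 − 22)·76.8 = 2949.12.

2949.12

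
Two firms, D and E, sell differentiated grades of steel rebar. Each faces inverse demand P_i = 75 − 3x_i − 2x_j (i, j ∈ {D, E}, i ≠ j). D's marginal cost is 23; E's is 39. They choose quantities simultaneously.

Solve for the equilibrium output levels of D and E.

Firm D's profit: π = x_D(75 − 3x_D − 2x_E) − 23x_D.
∂π/∂x_D = 52 − 6x_D − 2x_E = 0 ⇒ x_D = 26/3 − (1/3)x_E.
Similarly x_E = 6 − (1/3)x_D.
Substituting the second reaction function into the first: x_D = 26/3 − (1/3)(6 − (1/3)x_D), which gives (8/9)x_D = 20/3 ⇒ x_D = 7.5.
Then x_E = 6 − (1/3)·7.5 = 3.5.

7.5, 3.5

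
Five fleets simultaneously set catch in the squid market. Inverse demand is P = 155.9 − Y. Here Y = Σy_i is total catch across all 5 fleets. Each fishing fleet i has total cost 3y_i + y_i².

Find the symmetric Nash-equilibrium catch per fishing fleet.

19.1125

A representative fishing fleet's profit is π_i = y_i(155.9 − Y) − 3y_i − y_i², with Y = y_i + Σ_{j≠i} y_j.
First-order condition: 152.9 − 4y_i − Σ_{j≠i} y_j = 0.
With identical fishing fleets, set every y_j = y: then 152.9 − 4y − 4y = 0, i.e. y = 152.9/8 = 19.1125.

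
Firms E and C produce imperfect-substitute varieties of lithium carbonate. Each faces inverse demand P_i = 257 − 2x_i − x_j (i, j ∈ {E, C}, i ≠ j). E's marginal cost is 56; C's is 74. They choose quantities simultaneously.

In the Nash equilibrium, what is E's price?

Firm E's profit: π = x_E(257 − 2x_E − x_C) − 56x_E.
∂π/∂x_E = 201 − 4x_E − x_C = 0 ⇒ x_E = 50.25 − 0.25x_C.
Similarly x_C = 45.75 − 0.25x_E.
Substituting the second reaction function into the first: x_E = 50.25 − 0.25(45.75 − 0.25x_E), which gives 0.9375x_E = 38.8125 ⇒ x_E = 41.4.
Then x_C = 45.75 − 0.25·41.4 = 35.4.
P_E = 257 − 2·41.4 − 35.4 = 138.8.

138.8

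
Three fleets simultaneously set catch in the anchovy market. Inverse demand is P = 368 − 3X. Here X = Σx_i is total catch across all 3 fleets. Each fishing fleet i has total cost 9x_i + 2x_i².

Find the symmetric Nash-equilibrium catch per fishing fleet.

22.4375

A representative fishing fleet's profit is π_i = x_i(368 − 3X) − 9x_i − 2x_i², with X = x_i + Σ_{j≠i} x_j.
First-order condition: 359 − 10x_i − 3Σ_{j≠i} x_j = 0.
In a symmetric equilibrium every fishing fleet chooses the same x, so Σ_{j≠i} x_j = 2x. The condition becomes 359 − 16x = 0, giving x = 359/16 = 22.4375.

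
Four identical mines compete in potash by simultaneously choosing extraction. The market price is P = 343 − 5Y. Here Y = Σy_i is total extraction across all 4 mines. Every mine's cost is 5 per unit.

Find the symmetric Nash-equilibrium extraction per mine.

13.52

A representative mine's profit is π_i = y_i(343 − 5Y) − 5y_i, with Y = y_i + Σ_{j≠i} y_j.
First-order condition: 338 − 10y_i − 5Σ_{j≠i} y_j = 0.
With identical mines, set every y_j = y: then 338 − 10y − 15y = 0, i.e. y = 338/25 = 13.52.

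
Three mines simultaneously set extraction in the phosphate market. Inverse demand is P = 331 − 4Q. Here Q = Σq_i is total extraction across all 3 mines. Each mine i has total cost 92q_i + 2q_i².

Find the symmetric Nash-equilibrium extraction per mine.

A representative mine's profit is π_i = q_i(331 − 4Q) − 92q_i − 2q_i², with Q = q_i + Σ_{j≠i} q_j.
First-order condition: 239 − 12q_i − 4Σ_{j≠i} q_j = 0.
Imposing symmetry (q_j = q for all j) turns Σ_{j≠i} q_j into 2q, so 239 = 20q and q = 11.95.

11.95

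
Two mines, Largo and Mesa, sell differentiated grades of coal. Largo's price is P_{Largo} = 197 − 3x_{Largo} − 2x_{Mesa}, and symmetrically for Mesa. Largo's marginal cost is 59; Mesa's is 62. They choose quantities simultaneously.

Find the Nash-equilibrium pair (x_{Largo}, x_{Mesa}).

Mine Largo's profit: π = x_{Largo}(197 − 3x_{Largo} − 2x_{Mesa}) − 59x_{Largo}.
∂π/∂x_{Largo} = 138 − 6x_{Largo} − 2x_{Mesa} = 0 ⇒ x_{Largo} = 23 − (1/3)x_{Mesa}.
Similarly x_{Mesa} = 22.5 − (1/3)x_{Largo}.
Solving the two reaction functions simultaneously: (1 − (−1/3)(−1/3))x_{Largo} = 23 − (1/3)·22.5, so (8/9)x_{Largo} = 15.5 and x_{Largo} = 17.4375.
Then x_{Mesa} = 22.5 − (1/3)·17.4375 = 16.6875.

17.4375, 16.6875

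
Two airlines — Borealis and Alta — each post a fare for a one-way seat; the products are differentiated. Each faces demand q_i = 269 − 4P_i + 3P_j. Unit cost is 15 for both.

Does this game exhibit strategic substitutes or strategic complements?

strategic complements

Borealis's profit: π = (P_{Borealis} − 15)(269 − 4P_{Borealis} + 3P_{Alta}).
∂π/∂P_{Borealis} = 329 − 8P_{Borealis} + 3P_{Alta} = 0 ⇒ P_{Borealis} = 41.125 + 0.375P_{Alta}.
The best-response slope dP_{Borealis}/dP_{Alta} = 0.375 > 0: the reaction function is upward-sloping, so the choices are strategic complements.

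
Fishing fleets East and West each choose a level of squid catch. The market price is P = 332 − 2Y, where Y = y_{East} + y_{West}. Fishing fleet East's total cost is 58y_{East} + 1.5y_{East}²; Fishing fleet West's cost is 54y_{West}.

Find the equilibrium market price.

Fishing fleet East's profit: π = y_{East}(332 − 2(y_{East} + y_{West})) − 58y_{East} − 1.5y_{East}².
∂π/∂y_{East} = 274 − 7y_{East} − 2y_{West} = 0, so y_{East} = 274/7 − (2/7)y_{West}.
For West: ∂π/∂y_{West} = 278 − 4y_{West} − 2y_{East} = 0 ⇒ y_{West} = 69.5 − 0.5y_{East}.
Plugging y_{West} into East's best response: y_{East} = 274/7 − (2/7)(69.5 − 0.5y_{East}) ⇒ (6/7)y_{East} = 135/7, so y_{East} = 22.5.
Then y_{West} = 69.5 − 0.5·22.5 = 58.25.
Equilibrium price: P = 332 − 2·80.75 = 170.5.

170.5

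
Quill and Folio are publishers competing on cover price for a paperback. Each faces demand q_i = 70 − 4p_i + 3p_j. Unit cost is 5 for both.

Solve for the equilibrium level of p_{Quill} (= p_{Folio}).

18

Quill's profit: π = (p_{Quill} − 5)(70 − 4p_{Quill} + 3p_{Folio}).
∂π/∂p_{Quill} = 90 − 8p_{Quill} + 3p_{Folio} = 0 ⇒ p_{Quill} = 11.25 + 0.375p_{Folio}.
By symmetry p_{Folio} = p_{Quill}; substituting into the reaction function, 0.625p_{Quill} = 11.25 and p_{Quill} = 18.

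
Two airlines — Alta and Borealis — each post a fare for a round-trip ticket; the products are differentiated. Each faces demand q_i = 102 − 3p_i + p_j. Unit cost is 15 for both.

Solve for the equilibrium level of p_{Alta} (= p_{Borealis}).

29.4

Alta's profit: π = (p_{Alta} − 15)(102 − 3p_{Alta} + p_{Borealis}).
∂π/∂p_{Alta} = 147 − 6p_{Alta} + p_{Borealis} = 0 ⇒ p_{Alta} = 24.5 + (1/6)p_{Borealis}.
The game is symmetric, so in equilibrium p_{Borealis} = p_{Alta}: the reaction function gives (5/6)p_{Alta} = 24.5, hence p_{Alta} = 29.4.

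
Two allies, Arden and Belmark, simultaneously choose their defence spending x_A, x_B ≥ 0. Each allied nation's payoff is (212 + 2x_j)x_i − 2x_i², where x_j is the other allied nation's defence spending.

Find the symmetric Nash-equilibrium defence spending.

106

Arden's payoff is (212 + 2x_B)x_A − 2x_A².
∂π/∂x_A = 212 + 2x_B − 4x_A = 0, so x_A = 53 + 0.5x_B.
By symmetry x_B = x_A; substituting into the reaction function, 0.5x_A = 53 and x_A = 106.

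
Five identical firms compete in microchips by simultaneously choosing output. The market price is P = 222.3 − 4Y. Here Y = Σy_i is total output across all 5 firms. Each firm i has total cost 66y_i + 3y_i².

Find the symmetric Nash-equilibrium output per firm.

5.21

A representative firm's profit is π_i = y_i(222.3 − 4Y) − 66y_i − 3y_i², with Y = y_i + Σ_{j≠i} y_j.
First-order condition: 156.3 − 14y_i − 4Σ_{j≠i} y_j = 0.
Imposing symmetry (y_j = y for all j) turns Σ_{j≠i} y_j into 4y, so 156.3 = 30y and y = 5.21.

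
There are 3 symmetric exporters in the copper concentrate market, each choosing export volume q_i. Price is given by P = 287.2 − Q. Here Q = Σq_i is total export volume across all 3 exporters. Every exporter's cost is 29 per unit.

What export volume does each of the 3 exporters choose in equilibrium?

A representative exporter's profit is π_i = q_i(287.2 − Q) − 29q_i, with Q = q_i + Σ_{j≠i} q_j.
First-order condition: 258.2 − 2q_i − Σ_{j≠i} q_j = 0.
Imposing symmetry (q_j = q for all j) turns Σ_{j≠i} q_j into 2q, so 258.2 = 4q and q = 64.55.

64.55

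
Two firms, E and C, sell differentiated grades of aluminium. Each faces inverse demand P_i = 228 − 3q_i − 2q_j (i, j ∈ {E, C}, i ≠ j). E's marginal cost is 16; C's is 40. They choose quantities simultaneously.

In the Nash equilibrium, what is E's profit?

Firm E's profit: π = q_E(228 − 3q_E − 2q_C) − 16q_E.
∂π/∂q_E = 212 − 6q_E − 2q_C = 0 ⇒ q_E = 106/3 − (1/3)q_C.
Similarly q_C = 94/3 − (1/3)q_E.
Substituting the second reaction function into the first: q_E = 106/3 − (1/3)(94/3 − (1/3)q_E), which gives (8/9)q_E = 224/9 ⇒ q_E = 28.
Then q_C = 94/3 − (1/3)·28 = 22.
P_E = 228 − 3·28 − 2·22 = 100.
Profit = (100 − 16)·28 = 2352.

2352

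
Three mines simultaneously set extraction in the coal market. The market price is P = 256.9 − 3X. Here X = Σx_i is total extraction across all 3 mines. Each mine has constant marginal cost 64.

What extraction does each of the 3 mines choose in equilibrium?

A representative mine's profit is π_i = x_i(256.9 − 3X) − 64x_i, with X = x_i + Σ_{j≠i} x_j.
First-order condition: 192.9 − 6x_i − 3Σ_{j≠i} x_j = 0.
Imposing symmetry (x_j = x for all j) turns Σ_{j≠i} x_j into 2x, so 192.9 = 12x and x = 16.075.

16.075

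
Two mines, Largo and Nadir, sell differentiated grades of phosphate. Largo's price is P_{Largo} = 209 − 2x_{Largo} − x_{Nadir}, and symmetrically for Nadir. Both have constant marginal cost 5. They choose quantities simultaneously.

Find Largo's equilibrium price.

Mine Largo's profit: π = x_{Largo}(209 − 2x_{Largo} − x_{Nadir}) − 5x_{Largo}.
∂π/∂x_{Largo} = 204 − 4x_{Largo} − x_{Nadir} = 0 ⇒ x_{Largo} = 51 − 0.25x_{Nadir}.
By symmetry x_{Nadir} = x_{Largo}; substituting into the reaction function, 1.25x_{Largo} = 51 and x_{Largo} = 40.8.
P_{Largo} = 209 − 2·40.8 − 40.8 = 86.6.

86.6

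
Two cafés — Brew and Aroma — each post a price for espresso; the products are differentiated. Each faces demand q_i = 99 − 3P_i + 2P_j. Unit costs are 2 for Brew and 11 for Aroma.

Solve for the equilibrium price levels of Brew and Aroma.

Brew's profit: π = (P_{Brew} − 2)(99 − 3P_{Brew} + 2P_{Aroma}).
∂π/∂P_{Brew} = 105 − 6P_{Brew} + 2P_{Aroma} = 0 ⇒ P_{Brew} = 17.5 + (1/3)P_{Aroma}.
Similarly P_{Aroma} = 22 + (1/3)P_{Brew}.
Plugging P_{Aroma} into Brew's best response: P_{Brew} = 17.5 + (1/3)(22 + (1/3)P_{Brew}) ⇒ (8/9)P_{Brew} = 149/6, so P_{Brew} = 27.9375.
Then P_{Aroma} = 22 + (1/3)·27.9375 = 31.3125.

27.9375, 31.3125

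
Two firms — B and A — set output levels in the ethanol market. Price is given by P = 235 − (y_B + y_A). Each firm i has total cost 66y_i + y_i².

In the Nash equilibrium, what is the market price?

167.4

Firm B's profit: π = y_B(235 − (y_B + y_A)) − 66y_B − y_B².
∂π/∂y_B = 169 − 4y_B − y_A = 0, so y_B = 42.25 − 0.25y_A.
Setting y_B = y_A in the reaction function: y_B = 42.25 − 0.25y_B, so y_B = 42.25 / 1.25 = 33.8.
Equilibrium price: P = 235 − 67.6 = 167.4.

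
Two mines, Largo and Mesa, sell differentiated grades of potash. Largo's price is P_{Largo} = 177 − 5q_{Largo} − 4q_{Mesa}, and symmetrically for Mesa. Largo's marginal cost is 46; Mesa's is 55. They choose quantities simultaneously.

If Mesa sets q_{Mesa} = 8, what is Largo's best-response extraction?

9.9

Mine Largo's profit: π = q_{Largo}(177 − 5q_{Largo} − 4q_{Mesa}) − 46q_{Largo}.
∂π/∂q_{Largo} = 131 − 10q_{Largo} − 4q_{Mesa} = 0 ⇒ q_{Largo} = 13.1 − 0.4q_{Mesa}.
At q_{Mesa} = 8: q_{Largo} = 13.1 − 0.4·8 = 9.9.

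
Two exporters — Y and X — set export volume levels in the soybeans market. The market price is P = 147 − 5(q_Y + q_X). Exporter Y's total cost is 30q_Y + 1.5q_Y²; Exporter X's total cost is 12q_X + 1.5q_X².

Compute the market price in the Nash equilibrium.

77

Exporter Y's profit: π = q_Y(147 − 5(q_Y + q_X)) − 30q_Y − 1.5q_Y².
∂π/∂q_Y = 117 − 13q_Y − 5q_X = 0, so q_Y = 9 − (5/13)q_X.
By the same steps for X: q_X = 135/13 − (5/13)q_Y.
Plugging q_X into Y's best response: q_Y = 9 − (5/13)(135/13 − (5/13)q_Y) ⇒ (144/169)q_Y = 846/169, so q_Y = 5.875.
Then q_X = 135/13 − (5/13)·5.875 = 8.125.
Equilibrium price: P = 147 − 5·14 = 77.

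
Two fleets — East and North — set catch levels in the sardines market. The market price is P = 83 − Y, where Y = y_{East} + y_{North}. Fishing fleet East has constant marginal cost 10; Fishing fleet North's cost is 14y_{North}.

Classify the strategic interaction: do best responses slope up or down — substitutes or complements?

strategic substitutes

Fishing fleet East's profit: π = y_{East}(83 − (y_{East} + y_{North})) − 10y_{East}.
∂π/∂y_{East} = 73 − 2y_{East} − y_{North} = 0, so y_{East} = 36.5 − 0.5y_{North}.
The best-response slope dy_{East}/dy_{North} = −0.5 < 0: the reaction function is downward-sloping, so the choices are strategic substitutes.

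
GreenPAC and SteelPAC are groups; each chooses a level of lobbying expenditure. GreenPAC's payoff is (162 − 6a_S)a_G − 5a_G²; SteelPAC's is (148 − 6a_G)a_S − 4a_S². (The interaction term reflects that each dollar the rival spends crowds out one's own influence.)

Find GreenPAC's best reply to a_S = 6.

Expanding GreenPAC's payoff: 162a_G − 6a_Sa_G − 5a_G².
∂π/∂a_G = 162 − 6a_S − 10a_G = 0, so a_G = 16.2 − 0.6a_S.
At a_S = 6: a_G = 16.2 − 0.6·6 = 12.6.

12.6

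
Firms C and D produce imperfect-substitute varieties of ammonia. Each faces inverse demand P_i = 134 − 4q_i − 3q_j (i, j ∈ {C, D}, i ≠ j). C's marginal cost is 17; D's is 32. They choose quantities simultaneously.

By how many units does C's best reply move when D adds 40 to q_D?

-15

Firm C's profit: π = q_C(134 − 4q_C − 3q_D) − 17q_C.
∂π/∂q_C = 117 − 8q_C − 3q_D = 0 ⇒ q_C = 14.625 − 0.375q_D.
The reaction-function slope is −0.375, so a 40-unit rise in q_D moves q_C by −0.375 × 40 = −15. C's best response falls — the actions are strategic substitutes.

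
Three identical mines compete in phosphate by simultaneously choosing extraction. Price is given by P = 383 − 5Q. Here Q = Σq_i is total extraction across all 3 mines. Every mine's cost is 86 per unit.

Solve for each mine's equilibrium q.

14.85

A representative mine's profit is π_i = q_i(383 − 5Q) − 86q_i, with Q = q_i + Σ_{j≠i} q_j.
First-order condition: 297 − 10q_i − 5Σ_{j≠i} q_j = 0.
Imposing symmetry (q_j = q for all j) turns Σ_{j≠i} q_j into 2q, so 297 = 20q and q = 14.85.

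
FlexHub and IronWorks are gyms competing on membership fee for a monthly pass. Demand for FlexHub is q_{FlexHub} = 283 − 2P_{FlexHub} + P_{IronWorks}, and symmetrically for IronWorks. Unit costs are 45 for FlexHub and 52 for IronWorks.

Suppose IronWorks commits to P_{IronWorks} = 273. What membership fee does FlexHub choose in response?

FlexHub's profit: π = (P_{FlexHub} − 45)(283 − 2P_{FlexHub} + P_{IronWorks}).
∂π/∂P_{FlexHub} = 373 − 4P_{FlexHub} + P_{IronWorks} = 0 ⇒ P_{FlexHub} = 93.25 + 0.25P_{IronWorks}.
At P_{IronWorks} = 273: P_{FlexHub} = 93.25 + 0.25·273 = 161.5.

161.5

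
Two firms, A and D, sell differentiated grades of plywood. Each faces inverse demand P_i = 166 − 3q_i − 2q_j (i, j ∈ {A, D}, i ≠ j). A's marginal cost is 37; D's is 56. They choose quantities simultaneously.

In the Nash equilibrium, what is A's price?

88.9375

Firm A's profit: π = q_A(166 − 3q_A − 2q_D) − 37q_A.
∂π/∂q_A = 129 − 6q_A − 2q_D = 0 ⇒ q_A = 21.5 − (1/3)q_D.
Similarly q_D = 55/3 − (1/3)q_A.
Solving the two reaction functions simultaneously: (1 − (−1/3)(−1/3))q_A = 21.5 − (1/3)·(55/3), so (8/9)q_A = 277/18 and q_A = 17.3125.
Then q_D = 55/3 − (1/3)·17.3125 = 12.5625.
P_A = 166 − 3·17.3125 − 2·12.5625 = 88.9375.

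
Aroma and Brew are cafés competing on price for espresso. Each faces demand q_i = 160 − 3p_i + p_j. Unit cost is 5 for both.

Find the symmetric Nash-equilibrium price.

Aroma's profit: π = (p_{Aroma} − 5)(160 − 3p_{Aroma} + p_{Brew}).
∂π/∂p_{Aroma} = 175 − 6p_{Aroma} + p_{Brew} = 0 ⇒ p_{Aroma} = 175/6 + (1/6)p_{Brew}.
The game is symmetric, so in equilibrium p_{Brew} = p_{Aroma}: the reaction function gives (5/6)p_{Aroma} = 175/6, hence p_{Aroma} = 35.

35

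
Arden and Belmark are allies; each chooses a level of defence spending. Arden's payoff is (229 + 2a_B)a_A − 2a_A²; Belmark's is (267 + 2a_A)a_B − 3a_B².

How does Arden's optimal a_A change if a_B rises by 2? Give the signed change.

Expanding Arden's payoff: 229a_A + 2a_Ba_A − 2a_A².
∂π/∂a_A = 229 + 2a_B − 4a_A = 0, so a_A = 57.25 + 0.5a_B.
The reaction-function slope is 0.5, so a 2-unit rise in a_B moves a_A by 0.5 × 2 = 1. Arden's best response rises — the actions are strategic complements.

1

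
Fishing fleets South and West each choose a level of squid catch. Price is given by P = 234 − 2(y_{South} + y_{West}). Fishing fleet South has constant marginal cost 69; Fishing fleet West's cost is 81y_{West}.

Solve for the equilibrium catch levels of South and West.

Fishing fleet South's profit: π = y_{South}(234 − 2(y_{South} + y_{West})) − 69y_{South}.
∂π/∂y_{South} = 165 − 4y_{South} − 2y_{West} = 0, so y_{South} = 41.25 − 0.5y_{West}.
By the same steps for West: y_{West} = 38.25 − 0.5y_{South}.
Solving the two reaction functions simultaneously: (1 − (−0.5)(−0.5))y_{South} = 41.25 − 0.5·38.25, so 0.75y_{South} = 22.125 and y_{South} = 29.5.
Then y_{West} = 38.25 − 0.5·29.5 = 23.5.

29.5, 23.5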